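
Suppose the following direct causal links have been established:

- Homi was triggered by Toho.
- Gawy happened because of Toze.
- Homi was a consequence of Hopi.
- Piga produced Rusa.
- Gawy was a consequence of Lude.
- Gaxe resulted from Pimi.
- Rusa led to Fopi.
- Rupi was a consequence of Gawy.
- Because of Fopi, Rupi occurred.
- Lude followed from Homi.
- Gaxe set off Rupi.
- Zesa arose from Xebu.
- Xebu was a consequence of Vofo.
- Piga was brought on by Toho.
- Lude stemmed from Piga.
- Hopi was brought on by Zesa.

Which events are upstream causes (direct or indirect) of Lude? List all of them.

Homi, Hopi, Piga, Toho, Vofo, Xebu, Zesa

Immediate causes of Lude: Piga, Homi.
Further upstream: Toho, Vofo, Xebu, Zesa, Hopi.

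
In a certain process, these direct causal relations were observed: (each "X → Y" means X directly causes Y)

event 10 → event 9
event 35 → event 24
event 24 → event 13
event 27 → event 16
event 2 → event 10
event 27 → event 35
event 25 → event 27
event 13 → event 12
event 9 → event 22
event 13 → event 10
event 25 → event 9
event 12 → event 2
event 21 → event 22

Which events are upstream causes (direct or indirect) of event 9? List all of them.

event 10, event 12, event 13, event 2, event 24, event 25, event 27, event 35

Immediate causes of event 9: event 25, event 10.
Further upstream: event 27, event 35, event 24, event 13, event 12, event 2.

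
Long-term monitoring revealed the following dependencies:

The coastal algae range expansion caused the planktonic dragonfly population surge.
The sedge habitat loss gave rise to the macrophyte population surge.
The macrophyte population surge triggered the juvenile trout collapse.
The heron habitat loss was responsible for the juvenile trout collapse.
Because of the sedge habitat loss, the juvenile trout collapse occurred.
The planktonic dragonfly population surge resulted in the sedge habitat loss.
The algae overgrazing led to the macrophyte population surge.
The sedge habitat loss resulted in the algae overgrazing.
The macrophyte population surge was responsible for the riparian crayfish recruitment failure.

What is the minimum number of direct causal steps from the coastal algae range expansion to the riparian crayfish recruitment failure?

4

Shortest chain: the coastal algae range expansion → the planktonic dragonfly population surge → the sedge habitat loss → the macrophyte population surge → the riparian crayfish recruitment failure.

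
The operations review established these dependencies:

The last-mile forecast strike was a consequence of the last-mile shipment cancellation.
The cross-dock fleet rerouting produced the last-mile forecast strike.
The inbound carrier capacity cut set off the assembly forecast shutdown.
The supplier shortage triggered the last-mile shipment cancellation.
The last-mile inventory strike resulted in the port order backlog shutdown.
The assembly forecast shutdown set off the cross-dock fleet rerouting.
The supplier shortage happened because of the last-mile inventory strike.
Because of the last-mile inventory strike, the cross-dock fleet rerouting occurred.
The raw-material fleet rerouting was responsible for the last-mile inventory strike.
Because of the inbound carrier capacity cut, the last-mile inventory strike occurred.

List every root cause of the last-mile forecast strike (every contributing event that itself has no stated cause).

Tracing upstream from the last-mile forecast strike: the last-mile forecast strike ← the cross-dock fleet rerouting ← the last-mile inventory strike ← the inbound carrier capacity cut.
A separate upstream branch: the last-mile forecast strike ← the cross-dock fleet rerouting ← the last-mile inventory strike ← the raw-material fleet rerouting.
Each of those chain origins has no stated cause.

the inbound carrier capacity cut, the raw-material fleet rerouting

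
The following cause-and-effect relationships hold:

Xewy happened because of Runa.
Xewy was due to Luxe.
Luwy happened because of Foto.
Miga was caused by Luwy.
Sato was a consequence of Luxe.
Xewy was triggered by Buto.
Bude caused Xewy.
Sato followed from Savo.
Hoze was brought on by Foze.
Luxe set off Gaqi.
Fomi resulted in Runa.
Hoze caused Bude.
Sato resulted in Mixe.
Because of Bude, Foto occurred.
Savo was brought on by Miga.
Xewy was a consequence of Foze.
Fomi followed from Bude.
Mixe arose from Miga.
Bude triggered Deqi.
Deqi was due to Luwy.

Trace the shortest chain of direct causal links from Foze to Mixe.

Foze → Hoze
Hoze → Bude
Bude → Foto
Foto → Luwy
Luwy → Miga
Miga → Mixe
Length: 6 steps.

Foze → Hoze → Bude → Foto → Luwy → Miga → Mixe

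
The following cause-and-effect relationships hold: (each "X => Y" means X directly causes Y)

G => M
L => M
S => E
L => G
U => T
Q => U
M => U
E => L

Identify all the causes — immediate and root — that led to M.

Immediate causes of M: L, G.
Further upstream: S, E.

E, G, L, S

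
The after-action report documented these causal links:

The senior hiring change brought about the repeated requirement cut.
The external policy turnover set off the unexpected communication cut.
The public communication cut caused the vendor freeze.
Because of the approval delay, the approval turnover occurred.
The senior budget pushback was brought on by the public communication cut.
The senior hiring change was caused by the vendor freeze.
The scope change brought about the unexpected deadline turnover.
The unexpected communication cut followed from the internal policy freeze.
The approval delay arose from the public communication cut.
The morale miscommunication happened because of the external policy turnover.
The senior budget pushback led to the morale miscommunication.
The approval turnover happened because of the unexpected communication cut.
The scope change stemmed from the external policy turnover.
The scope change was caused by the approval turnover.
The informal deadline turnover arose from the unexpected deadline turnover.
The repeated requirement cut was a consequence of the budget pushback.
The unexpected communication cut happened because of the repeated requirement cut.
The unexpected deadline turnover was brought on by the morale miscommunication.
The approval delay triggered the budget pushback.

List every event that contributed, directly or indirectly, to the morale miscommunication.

the external policy turnover, the public communication cut, the senior budget pushback

Immediate causes of the morale miscommunication: the external policy turnover, the senior budget pushback.
Further upstream: the public communication cut.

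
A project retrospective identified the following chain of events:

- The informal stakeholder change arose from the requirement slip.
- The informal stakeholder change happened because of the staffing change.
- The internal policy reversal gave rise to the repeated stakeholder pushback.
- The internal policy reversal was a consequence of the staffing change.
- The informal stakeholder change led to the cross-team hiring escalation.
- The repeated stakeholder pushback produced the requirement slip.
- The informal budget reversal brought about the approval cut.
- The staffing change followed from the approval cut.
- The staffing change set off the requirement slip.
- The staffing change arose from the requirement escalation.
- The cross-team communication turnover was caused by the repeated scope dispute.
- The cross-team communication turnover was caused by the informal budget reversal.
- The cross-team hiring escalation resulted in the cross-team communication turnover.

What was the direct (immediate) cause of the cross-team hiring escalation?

Upstream contributors include the informal budget reversal, the approval cut, the requirement escalation, the staffing change, the internal policy reversal, the repeated stakeholder pushback, the requirement slip, but only the informal stakeholder change feeds directly into the cross-team hiring escalation.

the informal stakeholder change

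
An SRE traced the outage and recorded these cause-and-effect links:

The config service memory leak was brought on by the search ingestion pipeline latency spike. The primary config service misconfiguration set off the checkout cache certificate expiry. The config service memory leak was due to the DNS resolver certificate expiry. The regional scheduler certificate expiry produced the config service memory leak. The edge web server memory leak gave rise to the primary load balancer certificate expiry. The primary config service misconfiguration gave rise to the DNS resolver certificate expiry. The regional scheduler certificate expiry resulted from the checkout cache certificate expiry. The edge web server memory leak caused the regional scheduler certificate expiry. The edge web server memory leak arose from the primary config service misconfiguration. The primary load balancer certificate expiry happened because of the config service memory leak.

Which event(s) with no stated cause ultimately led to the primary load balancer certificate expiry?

the primary config service misconfiguration, the search ingestion pipeline latency spike

Tracing upstream from the primary load balancer certificate expiry: the primary load balancer certificate expiry ← the edge web server memory leak ← the primary config service misconfiguration.
A separate upstream branch: the primary load balancer certificate expiry ← the config service memory leak ← the search ingestion pipeline latency spike.
Each of those chain origins has no stated cause.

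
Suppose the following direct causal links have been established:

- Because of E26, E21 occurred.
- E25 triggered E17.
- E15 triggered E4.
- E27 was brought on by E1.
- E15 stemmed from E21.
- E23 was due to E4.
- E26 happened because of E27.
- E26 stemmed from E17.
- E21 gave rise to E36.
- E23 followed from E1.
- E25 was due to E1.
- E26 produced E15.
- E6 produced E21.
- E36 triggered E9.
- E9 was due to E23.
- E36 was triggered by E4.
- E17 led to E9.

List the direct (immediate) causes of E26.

E17, E27

Upstream contributors include E1, E25, but only E17, E27 feed directly into E26.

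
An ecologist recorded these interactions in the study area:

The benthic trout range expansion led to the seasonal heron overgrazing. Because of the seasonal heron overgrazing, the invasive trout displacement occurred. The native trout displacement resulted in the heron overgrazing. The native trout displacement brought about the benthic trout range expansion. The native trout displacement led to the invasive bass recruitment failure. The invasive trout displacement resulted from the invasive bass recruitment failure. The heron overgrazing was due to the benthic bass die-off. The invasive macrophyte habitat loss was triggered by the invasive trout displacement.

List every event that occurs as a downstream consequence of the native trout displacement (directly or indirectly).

Direct effects: the heron overgrazing, the benthic trout range expansion, the invasive bass recruitment failure.
2 steps out: the seasonal heron overgrazing, the invasive trout displacement.
3 steps out: the invasive macrophyte habitat loss.
Not reachable from it: the benthic bass die-off.

the benthic trout range expansion, the heron overgrazing, the invasive bass recruitment failure, the invasive macrophyte habitat loss, the invasive trout displacement, the seasonal heron overgrazing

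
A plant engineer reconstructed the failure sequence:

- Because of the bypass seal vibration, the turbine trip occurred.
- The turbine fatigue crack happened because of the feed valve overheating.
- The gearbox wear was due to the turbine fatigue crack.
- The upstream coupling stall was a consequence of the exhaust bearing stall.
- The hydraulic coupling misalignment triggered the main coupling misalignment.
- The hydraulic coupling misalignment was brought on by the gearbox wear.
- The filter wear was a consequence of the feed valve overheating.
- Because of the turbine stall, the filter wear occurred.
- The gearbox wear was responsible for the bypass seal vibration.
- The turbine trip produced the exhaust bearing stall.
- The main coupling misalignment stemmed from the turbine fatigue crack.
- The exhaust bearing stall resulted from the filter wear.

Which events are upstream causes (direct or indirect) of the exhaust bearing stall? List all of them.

Immediate causes of the exhaust bearing stall: the turbine trip, the filter wear.
Further upstream: the feed valve overheating, the turbine fatigue crack, the gearbox wear, the bypass seal vibration, the turbine stall.

the bypass seal vibration, the feed valve overheating, the filter wear, the gearbox wear, the turbine fatigue crack, the turbine stall, the turbine trip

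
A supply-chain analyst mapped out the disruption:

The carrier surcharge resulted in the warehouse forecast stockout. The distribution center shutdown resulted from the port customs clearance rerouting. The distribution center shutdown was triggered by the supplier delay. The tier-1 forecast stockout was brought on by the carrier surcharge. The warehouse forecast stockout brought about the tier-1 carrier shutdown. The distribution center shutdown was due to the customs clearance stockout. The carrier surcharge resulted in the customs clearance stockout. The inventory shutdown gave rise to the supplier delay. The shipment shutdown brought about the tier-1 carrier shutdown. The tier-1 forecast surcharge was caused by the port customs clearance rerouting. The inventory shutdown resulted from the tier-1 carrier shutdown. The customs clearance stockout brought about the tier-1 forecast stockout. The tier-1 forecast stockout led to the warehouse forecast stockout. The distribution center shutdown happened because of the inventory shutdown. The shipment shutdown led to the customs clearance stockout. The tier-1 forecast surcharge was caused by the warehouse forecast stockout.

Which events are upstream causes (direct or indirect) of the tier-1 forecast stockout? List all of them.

Immediate causes of the tier-1 forecast stockout: the carrier surcharge, the customs clearance stockout.
Further upstream: the shipment shutdown.

the carrier surcharge, the customs clearance stockout, the shipment shutdown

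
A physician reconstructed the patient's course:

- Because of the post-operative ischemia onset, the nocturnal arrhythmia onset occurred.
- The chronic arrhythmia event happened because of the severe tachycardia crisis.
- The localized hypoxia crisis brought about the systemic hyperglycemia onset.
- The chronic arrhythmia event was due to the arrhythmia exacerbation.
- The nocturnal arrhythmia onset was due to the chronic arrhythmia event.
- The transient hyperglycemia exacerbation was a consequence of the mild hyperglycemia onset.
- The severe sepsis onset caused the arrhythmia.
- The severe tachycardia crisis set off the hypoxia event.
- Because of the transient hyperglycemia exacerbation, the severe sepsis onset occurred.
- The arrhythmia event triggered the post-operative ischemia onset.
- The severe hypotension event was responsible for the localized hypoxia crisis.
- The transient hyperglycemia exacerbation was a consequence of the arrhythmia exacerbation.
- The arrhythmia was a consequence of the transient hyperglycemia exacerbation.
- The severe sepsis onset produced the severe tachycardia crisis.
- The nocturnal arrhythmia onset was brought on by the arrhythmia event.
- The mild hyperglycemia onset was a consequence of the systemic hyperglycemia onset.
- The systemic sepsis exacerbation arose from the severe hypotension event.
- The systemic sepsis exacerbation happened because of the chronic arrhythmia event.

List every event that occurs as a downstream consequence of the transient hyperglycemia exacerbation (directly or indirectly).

Direct effects: the severe sepsis onset, the arrhythmia.
2 steps out: the severe tachycardia crisis.
3 steps out: the hypoxia event, the chronic arrhythmia event.
4 steps out: the nocturnal arrhythmia onset, the systemic sepsis exacerbation.
Not reachable from it: the severe hypotension event, the localized hypoxia crisis, the systemic hyperglycemia onset, the arrhythmia event, the post-operative ischemia onset, the mild hyperglycemia onset, the arrhythmia exacerbation.

the arrhythmia, the chronic arrhythmia event, the hypoxia event, the nocturnal arrhythmia onset, the severe sepsis onset, the severe tachycardia crisis, the systemic sepsis exacerbation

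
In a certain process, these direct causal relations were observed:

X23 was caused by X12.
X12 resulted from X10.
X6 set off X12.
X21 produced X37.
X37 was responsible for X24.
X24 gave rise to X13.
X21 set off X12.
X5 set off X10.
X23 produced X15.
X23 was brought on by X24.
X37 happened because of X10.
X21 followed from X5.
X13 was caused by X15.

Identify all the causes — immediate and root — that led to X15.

X10, X12, X21, X23, X24, X37, X5, X6

Immediate cause of X15: X23.
Further upstream: X5, X21, X10, X12, X37, X24, X6.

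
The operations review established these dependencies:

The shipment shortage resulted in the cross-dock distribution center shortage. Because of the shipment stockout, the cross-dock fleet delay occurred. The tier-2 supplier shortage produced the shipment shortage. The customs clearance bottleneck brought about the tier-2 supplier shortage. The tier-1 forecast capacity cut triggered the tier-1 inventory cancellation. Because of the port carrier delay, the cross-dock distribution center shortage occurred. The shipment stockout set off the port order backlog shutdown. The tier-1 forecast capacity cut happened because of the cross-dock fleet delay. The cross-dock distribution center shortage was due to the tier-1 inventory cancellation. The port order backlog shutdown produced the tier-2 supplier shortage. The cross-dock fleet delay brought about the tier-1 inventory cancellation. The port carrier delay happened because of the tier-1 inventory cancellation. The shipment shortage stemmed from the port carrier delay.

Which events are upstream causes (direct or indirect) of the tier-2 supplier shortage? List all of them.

Immediate causes of the tier-2 supplier shortage: the port order backlog shutdown, the customs clearance bottleneck.
Further upstream: the shipment stockout.

the customs clearance bottleneck, the port order backlog shutdown, the shipment stockout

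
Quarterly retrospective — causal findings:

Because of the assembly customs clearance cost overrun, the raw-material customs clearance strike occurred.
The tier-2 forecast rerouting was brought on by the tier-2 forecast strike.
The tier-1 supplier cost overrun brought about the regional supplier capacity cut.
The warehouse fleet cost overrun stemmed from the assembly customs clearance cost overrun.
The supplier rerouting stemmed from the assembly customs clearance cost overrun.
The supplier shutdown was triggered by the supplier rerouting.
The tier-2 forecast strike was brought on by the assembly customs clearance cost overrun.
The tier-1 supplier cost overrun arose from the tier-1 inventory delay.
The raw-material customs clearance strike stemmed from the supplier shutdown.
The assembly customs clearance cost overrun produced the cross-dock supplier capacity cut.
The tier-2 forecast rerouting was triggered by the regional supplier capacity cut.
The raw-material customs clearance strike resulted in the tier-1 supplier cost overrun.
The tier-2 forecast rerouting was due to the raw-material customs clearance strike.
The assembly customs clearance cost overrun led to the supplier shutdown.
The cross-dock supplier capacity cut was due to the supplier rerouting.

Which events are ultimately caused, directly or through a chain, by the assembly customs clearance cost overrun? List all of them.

the cross-dock supplier capacity cut, the raw-material customs clearance strike, the regional supplier capacity cut, the supplier rerouting, the supplier shutdown, the tier-1 supplier cost overrun, the tier-2 forecast rerouting, the tier-2 forecast strike, the warehouse fleet cost overrun

Direct effects: the tier-2 forecast strike, the supplier rerouting, the supplier shutdown, the raw-material customs clearance strike, the cross-dock supplier capacity cut, the warehouse fleet cost overrun.
2 steps out: the tier-1 supplier cost overrun, the tier-2 forecast rerouting.
3 steps out: the regional supplier capacity cut.
Not reachable from it: the tier-1 inventory delay.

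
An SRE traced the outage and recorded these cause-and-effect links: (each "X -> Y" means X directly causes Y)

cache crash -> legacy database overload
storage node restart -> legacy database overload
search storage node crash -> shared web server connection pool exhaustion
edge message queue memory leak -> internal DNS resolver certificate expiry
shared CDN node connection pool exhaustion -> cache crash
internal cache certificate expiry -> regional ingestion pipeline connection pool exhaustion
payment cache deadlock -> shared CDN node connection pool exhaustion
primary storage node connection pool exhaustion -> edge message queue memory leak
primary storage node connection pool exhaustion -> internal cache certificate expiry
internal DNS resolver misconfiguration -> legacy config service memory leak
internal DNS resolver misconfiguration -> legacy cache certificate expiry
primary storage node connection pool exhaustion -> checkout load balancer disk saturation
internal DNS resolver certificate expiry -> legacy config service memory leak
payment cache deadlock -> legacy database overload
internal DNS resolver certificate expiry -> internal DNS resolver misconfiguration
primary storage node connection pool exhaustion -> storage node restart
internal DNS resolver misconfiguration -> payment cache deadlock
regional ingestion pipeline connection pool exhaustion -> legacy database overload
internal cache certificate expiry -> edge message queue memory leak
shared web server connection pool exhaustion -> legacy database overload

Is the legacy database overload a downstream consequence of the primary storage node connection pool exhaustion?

There is a causal chain: the primary storage node connection pool exhaustion → the storage node restart → the legacy database overload.

Yes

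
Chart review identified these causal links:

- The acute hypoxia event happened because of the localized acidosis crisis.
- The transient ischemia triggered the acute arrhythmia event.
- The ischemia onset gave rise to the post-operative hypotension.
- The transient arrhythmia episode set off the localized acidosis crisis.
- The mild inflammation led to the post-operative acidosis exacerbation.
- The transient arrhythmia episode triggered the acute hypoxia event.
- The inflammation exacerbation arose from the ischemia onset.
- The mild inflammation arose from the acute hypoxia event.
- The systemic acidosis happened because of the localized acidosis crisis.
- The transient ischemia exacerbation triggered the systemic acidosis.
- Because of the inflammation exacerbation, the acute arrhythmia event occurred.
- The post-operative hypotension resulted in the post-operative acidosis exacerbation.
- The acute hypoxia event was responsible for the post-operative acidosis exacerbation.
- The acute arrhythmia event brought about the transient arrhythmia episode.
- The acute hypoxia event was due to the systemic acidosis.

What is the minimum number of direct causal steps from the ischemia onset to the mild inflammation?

Shortest chain: the ischemia onset → the inflammation exacerbation → the acute arrhythmia event → the transient arrhythmia episode → the acute hypoxia event → the mild inflammation.

5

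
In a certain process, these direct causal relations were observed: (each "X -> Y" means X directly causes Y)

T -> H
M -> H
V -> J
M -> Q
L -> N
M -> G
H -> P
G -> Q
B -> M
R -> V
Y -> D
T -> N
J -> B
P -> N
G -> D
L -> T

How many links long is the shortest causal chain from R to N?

7

Shortest chain: R → V → J → B → M → H → P → N.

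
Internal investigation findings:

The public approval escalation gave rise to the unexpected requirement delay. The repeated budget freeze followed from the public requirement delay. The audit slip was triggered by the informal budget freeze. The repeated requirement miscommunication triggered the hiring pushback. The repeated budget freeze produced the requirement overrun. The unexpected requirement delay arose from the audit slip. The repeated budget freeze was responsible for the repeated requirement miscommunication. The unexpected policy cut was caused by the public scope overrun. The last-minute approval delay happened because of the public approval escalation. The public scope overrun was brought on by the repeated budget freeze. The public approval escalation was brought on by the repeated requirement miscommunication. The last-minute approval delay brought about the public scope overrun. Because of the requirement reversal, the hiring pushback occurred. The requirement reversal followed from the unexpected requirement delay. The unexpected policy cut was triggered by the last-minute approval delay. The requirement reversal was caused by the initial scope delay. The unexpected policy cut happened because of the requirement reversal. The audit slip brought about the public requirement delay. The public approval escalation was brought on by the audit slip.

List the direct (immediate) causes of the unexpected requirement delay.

Upstream contributors include the informal budget freeze, the public requirement delay, the repeated budget freeze, the repeated requirement miscommunication, but only the audit slip, the public approval escalation feed directly into the unexpected requirement delay.

the audit slip, the public approval escalation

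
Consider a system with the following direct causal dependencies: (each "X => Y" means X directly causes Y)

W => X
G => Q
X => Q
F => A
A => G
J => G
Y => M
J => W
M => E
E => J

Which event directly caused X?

Upstream contributors include Y, M, E, J, but only W feeds directly into X.

W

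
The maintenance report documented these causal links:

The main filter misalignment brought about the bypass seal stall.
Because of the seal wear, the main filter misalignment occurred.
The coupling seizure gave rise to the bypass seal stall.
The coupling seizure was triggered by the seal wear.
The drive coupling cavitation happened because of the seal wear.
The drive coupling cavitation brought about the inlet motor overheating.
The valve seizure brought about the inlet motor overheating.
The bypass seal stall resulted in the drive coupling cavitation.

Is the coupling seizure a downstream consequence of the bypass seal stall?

The bypass seal stall leads to the drive coupling cavitation, the inlet motor overheating; the coupling seizure is not among them.

No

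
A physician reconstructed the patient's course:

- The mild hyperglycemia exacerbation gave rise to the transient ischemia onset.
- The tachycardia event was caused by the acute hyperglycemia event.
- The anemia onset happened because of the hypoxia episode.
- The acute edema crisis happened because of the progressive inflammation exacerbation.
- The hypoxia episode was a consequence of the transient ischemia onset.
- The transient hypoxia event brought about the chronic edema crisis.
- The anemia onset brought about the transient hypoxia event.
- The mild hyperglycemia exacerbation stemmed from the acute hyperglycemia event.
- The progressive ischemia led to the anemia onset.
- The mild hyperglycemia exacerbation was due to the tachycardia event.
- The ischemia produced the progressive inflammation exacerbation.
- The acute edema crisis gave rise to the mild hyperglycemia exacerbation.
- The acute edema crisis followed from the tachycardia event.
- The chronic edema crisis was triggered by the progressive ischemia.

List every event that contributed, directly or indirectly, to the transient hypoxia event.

Immediate cause of the transient hypoxia event: the anemia onset.
Further upstream: the acute hyperglycemia event, the tachycardia event, the ischemia, the progressive inflammation exacerbation, the acute edema crisis, the mild hyperglycemia exacerbation, the progressive ischemia, the transient ischemia onset, the hypoxia episode.

the acute edema crisis, the acute hyperglycemia event, the anemia onset, the hypoxia episode, the ischemia, the mild hyperglycemia exacerbation, the progressive inflammation exacerbation, the progressive ischemia, the tachycardia event, the transient ischemia onset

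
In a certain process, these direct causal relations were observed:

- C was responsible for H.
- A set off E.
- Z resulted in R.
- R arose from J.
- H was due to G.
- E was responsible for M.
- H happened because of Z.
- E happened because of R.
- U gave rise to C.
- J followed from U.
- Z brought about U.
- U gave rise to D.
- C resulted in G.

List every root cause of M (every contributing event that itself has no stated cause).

A, Z

Tracing upstream from M: M ← E ← R ← Z.
A separate upstream branch: M ← E ← A.
Each of those chain origins has no stated cause.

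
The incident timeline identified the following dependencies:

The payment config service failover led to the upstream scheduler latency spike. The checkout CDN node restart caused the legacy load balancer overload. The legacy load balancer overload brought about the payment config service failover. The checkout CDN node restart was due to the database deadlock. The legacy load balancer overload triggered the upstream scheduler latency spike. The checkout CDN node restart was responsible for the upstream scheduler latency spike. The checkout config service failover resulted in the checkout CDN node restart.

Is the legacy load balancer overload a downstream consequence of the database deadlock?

There is a causal chain: the database deadlock → the checkout CDN node restart → the legacy load balancer overload.

Yes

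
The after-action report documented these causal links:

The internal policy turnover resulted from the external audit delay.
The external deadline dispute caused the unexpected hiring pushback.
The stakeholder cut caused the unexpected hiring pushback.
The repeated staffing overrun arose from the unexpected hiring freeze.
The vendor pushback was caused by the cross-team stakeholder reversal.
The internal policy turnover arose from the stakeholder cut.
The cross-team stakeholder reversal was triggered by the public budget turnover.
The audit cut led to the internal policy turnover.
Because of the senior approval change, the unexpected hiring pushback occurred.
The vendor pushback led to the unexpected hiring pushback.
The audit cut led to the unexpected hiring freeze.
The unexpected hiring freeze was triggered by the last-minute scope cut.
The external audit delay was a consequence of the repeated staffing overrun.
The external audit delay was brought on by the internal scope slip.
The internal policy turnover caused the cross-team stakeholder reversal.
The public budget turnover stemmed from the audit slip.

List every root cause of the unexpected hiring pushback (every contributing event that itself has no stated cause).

Tracing upstream from the unexpected hiring pushback: the unexpected hiring pushback ← the senior approval change.
A separate upstream branch: the unexpected hiring pushback ← the vendor pushback ← the cross-team stakeholder reversal ← the internal policy turnover ← the external audit delay ← the repeated staffing overrun ← the unexpected hiring freeze ← the last-minute scope cut.
A separate upstream branch: the unexpected hiring pushback ← the vendor pushback ← the cross-team stakeholder reversal ← the internal policy turnover ← the audit cut.
A separate upstream branch: the unexpected hiring pushback ← the vendor pushback ← the cross-team stakeholder reversal ← the public budget turnover ← the audit slip.
A separate upstream branch: the unexpected hiring pushback ← the vendor pushback ← the cross-team stakeholder reversal ← the internal policy turnover ← the external audit delay ← the internal scope slip.
A separate upstream branch: the unexpected hiring pushback ← the external deadline dispute.
A separate upstream branch: the unexpected hiring pushback ← the stakeholder cut.
Each of those chain origins has no stated cause.

the audit cut, the audit slip, the external deadline dispute, the internal scope slip, the last-minute scope cut, the senior approval change, the stakeholder cut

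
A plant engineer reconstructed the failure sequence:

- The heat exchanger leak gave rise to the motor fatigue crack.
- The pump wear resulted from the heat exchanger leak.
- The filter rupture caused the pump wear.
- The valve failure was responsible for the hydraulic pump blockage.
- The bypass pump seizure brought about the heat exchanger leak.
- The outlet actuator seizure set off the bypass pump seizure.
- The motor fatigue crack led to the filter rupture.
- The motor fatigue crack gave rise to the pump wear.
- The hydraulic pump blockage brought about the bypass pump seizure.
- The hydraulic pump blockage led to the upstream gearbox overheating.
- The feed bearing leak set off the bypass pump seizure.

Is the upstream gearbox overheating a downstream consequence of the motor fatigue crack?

The motor fatigue crack leads to the filter rupture, the pump wear; the upstream gearbox overheating is not among them.

No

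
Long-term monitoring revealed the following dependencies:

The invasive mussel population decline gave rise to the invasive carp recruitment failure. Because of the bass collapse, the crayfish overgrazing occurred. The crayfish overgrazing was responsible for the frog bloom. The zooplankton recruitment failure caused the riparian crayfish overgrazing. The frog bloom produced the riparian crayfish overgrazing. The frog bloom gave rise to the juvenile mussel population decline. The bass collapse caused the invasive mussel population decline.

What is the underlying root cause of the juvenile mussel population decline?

Tracing upstream from the juvenile mussel population decline: the juvenile mussel population decline ← the frog bloom ← the crayfish overgrazing ← the bass collapse.
The bass collapse has no stated cause, so it is the root.

the bass collapse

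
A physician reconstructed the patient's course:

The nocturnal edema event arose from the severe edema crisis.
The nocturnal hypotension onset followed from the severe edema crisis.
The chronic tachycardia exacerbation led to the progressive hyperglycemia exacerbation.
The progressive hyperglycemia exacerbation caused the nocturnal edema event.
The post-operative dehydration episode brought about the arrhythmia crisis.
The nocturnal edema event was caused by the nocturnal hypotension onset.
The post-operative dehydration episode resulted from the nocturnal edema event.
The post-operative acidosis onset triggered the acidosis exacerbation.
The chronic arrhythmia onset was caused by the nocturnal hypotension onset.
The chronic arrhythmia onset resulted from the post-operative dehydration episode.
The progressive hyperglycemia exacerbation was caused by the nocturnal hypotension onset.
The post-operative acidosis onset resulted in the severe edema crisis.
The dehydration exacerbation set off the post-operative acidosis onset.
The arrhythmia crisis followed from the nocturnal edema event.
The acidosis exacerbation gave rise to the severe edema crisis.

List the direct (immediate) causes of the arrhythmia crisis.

Upstream contributors include the dehydration exacerbation, the post-operative acidosis onset, the acidosis exacerbation, the severe edema crisis, the nocturnal hypotension onset, the progressive hyperglycemia exacerbation, the chronic tachycardia exacerbation, but only the nocturnal edema event, the post-operative dehydration episode feed directly into the arrhythmia crisis.

the nocturnal edema event, the post-operative dehydration episode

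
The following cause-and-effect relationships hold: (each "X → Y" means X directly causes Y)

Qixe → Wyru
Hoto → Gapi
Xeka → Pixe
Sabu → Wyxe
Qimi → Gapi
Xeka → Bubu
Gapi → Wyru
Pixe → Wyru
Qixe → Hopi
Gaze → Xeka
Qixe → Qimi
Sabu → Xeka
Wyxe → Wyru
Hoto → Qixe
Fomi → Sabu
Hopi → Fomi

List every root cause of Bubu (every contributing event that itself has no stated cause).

Tracing upstream from Bubu: Bubu ← Xeka ← Sabu ← Fomi ← Hopi ← Qixe ← Hoto.
A separate upstream branch: Bubu ← Xeka ← Gaze.
Each of those chain origins has no stated cause.

Gaze, Hoto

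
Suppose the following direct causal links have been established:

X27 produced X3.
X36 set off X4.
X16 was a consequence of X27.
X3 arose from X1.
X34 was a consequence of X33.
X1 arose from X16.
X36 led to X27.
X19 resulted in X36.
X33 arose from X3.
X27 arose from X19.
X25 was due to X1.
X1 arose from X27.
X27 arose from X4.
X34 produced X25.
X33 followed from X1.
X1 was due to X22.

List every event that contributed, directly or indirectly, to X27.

X19, X36, X4

Immediate causes of X27: X19, X36, X4.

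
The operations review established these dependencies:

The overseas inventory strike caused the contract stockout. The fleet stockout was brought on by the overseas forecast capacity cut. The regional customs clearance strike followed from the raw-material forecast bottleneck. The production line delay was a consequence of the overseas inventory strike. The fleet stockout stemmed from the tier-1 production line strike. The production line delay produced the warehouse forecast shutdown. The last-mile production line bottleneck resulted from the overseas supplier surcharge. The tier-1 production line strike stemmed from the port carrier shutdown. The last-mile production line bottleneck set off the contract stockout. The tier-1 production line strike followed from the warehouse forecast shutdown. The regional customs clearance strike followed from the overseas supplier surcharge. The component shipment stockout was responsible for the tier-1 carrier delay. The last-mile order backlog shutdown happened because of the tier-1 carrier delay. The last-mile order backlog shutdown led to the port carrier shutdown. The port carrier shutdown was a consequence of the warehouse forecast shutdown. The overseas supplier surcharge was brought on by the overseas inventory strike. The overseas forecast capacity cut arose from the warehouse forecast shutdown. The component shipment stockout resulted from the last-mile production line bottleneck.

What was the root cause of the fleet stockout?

Tracing upstream from the fleet stockout: the fleet stockout ← the tier-1 production line strike ← the warehouse forecast shutdown ← the production line delay ← the overseas inventory strike.
The overseas inventory strike has no stated cause, so it is the root.

the overseas inventory strike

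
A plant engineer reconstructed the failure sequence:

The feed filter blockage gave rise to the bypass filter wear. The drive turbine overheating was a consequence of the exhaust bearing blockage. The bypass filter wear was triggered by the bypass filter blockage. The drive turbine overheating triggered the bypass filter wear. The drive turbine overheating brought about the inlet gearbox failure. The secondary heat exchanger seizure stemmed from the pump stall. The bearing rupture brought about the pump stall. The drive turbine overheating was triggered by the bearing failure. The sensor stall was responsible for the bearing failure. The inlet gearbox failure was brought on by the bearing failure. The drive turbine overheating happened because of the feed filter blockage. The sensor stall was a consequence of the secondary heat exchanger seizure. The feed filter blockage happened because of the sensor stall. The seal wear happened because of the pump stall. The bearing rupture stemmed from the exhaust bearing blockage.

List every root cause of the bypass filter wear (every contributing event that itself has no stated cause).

the bypass filter blockage, the exhaust bearing blockage

Tracing upstream from the bypass filter wear: the bypass filter wear ← the drive turbine overheating ← the exhaust bearing blockage.
A separate upstream branch: the bypass filter wear ← the bypass filter blockage.
Each of those chain origins has no stated cause.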